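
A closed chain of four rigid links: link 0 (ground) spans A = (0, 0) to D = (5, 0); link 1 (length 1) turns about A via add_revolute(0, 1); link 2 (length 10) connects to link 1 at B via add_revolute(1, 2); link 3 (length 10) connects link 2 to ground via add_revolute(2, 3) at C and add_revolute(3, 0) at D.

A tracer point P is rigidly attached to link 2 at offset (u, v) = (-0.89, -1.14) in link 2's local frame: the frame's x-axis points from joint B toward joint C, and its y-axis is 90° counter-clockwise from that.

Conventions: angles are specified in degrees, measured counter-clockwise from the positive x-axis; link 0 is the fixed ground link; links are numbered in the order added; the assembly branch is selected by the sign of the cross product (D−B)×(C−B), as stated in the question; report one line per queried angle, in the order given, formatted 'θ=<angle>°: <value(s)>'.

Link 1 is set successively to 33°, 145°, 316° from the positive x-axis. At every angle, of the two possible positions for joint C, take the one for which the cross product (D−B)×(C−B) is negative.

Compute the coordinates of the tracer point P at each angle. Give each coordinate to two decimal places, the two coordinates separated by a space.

A=(0,0), D=(5.00,0)
θ=33°: B = A + 1.00·(cos33°, sin33°) = (0.8387, 0.5446)
θ=33°: |BD| = 4.1968
θ=33°: circle(B,10.00) ∩ circle(D,10.00): a=2.0984, h=9.7774
θ=33°:   candidates: C₊=(4.1882,9.9670) cross=41.034; C₋=(1.6505,-9.4224) cross=-41.034
θ=33°:   branch - wants cross < 0 → take C=(1.6505,-9.4224) (cross=-41.034)
θ=33°: ex = (C−B)/|BC| = (0.0812,-0.9967); ey = (0.9967,0.0812)
θ=33°: P = B + -0.89·ex + -1.14·ey = (-0.3698,1.3392)
θ=145°: B = A + 1.00·(cos145°, sin145°) = (-0.8192, 0.5736)
θ=145°: |BD| = 5.8474
θ=145°: circle(B,10.00) ∩ circle(D,10.00): a=2.9237, h=9.5631
θ=145°:   candidates: C₊=(3.0285,9.8037) cross=55.919; C₋=(1.1524,-9.2302) cross=-55.919
θ=145°:   branch - wants cross < 0 → take C=(1.1524,-9.2302) (cross=-55.919)
θ=145°: ex = (C−B)/|BC| = (0.1972,-0.9804); ey = (0.9804,0.1972)
θ=145°: P = B + -0.89·ex + -1.14·ey = (-2.1122,1.2214)
θ=316°: B = A + 1.00·(cos316°, sin316°) = (0.7193, -0.6947)
θ=316°: |BD| = 4.3367
θ=316°: circle(B,10.00) ∩ circle(D,10.00): a=2.1683, h=9.7621
θ=316°:   candidates: C₊=(1.2960,9.2887) cross=42.335; C₋=(4.4234,-9.9834) cross=-42.335
θ=316°:   branch - wants cross < 0 → take C=(4.4234,-9.9834) (cross=-42.335)
θ=316°: ex = (C−B)/|BC| = (0.3704,-0.9289); ey = (0.9289,0.3704)
θ=316°: P = B + -0.89·ex + -1.14·ey = (-0.6692,-0.2902)

θ=33°: -0.37 1.34
θ=145°: -2.11 1.22
θ=316°: -0.67 -0.29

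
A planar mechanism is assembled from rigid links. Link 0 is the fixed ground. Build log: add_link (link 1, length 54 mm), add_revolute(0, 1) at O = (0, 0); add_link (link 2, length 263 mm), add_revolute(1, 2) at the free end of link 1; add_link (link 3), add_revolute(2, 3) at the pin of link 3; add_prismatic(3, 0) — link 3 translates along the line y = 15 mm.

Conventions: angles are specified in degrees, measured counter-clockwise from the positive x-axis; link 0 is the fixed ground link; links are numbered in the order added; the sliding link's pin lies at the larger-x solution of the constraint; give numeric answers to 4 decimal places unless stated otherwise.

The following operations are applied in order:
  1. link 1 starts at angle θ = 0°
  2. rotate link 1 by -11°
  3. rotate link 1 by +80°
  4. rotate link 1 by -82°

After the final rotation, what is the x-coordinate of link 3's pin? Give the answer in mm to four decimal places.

geometry: r = 54 mm, L = 263 mm, e = 15 mm; θ starts at 0°
rotate link 1 by -11°: θ ← 0° -11° = -11°
rotate link 1 by +80°: θ ← -11° +80° = 69°
rotate link 1 by -82°: θ ← 69° -82° = -13°
crank pin P = (r cos θ, r sin θ) = (52.615983, -12.147357)
h = r sin θ − e = -12.147357 − 15 = -27.147357
x = r cos θ + √(L² − h²) = 52.615983 + 261.595147 = 314.211131

314.2111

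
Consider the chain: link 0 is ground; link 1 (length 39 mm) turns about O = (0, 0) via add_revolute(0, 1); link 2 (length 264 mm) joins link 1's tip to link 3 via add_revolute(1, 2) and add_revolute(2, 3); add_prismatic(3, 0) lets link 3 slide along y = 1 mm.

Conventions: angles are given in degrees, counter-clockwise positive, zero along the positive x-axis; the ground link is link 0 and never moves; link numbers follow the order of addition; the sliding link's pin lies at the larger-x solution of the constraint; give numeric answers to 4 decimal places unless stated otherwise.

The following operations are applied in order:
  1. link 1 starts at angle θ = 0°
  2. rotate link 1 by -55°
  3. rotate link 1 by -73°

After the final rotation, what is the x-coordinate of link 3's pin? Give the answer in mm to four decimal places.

geometry: r = 39 mm, L = 264 mm, e = 1 mm; θ starts at 0°
rotate link 1 by -55°: θ ← 0° -55° = -55°
rotate link 1 by -73°: θ ← -55° -73° = -128°
crank pin P = (r cos θ, r sin θ) = (-24.010798, -30.732419)
h = r sin θ − e = -30.732419 − 1 = -31.732419
x = r cos θ + √(L² − h²) = -24.010798 + 262.085966 = 238.075168

238.0752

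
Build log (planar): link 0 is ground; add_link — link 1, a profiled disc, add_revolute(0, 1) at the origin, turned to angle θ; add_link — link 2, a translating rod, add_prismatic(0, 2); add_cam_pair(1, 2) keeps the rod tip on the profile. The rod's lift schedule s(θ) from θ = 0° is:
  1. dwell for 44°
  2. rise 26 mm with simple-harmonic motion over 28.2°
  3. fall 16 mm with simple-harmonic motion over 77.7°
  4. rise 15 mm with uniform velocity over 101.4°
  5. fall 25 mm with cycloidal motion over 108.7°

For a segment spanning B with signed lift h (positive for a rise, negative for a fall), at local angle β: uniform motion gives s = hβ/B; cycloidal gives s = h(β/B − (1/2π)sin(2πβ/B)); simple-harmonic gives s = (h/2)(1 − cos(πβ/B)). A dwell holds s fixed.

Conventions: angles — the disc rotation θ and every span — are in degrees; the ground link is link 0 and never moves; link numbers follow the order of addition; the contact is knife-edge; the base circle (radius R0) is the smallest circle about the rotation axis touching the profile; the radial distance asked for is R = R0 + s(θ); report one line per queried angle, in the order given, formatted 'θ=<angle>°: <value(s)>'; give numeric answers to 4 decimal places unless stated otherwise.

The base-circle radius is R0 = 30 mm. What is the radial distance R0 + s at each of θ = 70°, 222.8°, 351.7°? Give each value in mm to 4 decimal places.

seg 1 [0°–44°] dwell: s stays 0.0000
seg 2 [44°–72.2°] simple-harmonic, h=26: θ=70° here. β=26, B=28.2. 26/2·(1 − cos(π·0.9220)) = 25.6115 → s = 25.6115
seg 2 [44°–72.2°] simple-harmonic, h=26: full span → s += 26 → s = 26.0000
seg 3 [72.2°–149.9°] simple-harmonic, h=-16: full span → s += -16 → s = 10.0000
seg 4 [149.9°–251.3°] uniform, h=15: θ=222.8° here. β=72.9, B=101.4. 15·72.9/101.4 = 10.7840 → s = 20.7840
seg 4 [149.9°–251.3°] uniform, h=15: full span → s += 15 → s = 25.0000
seg 5 [251.3°–360°] cycloidal, h=-25: θ=351.7° here. β=100.4, B=108.7. -25·(0.9236 − sin(2π·0.9236)/(2π)) = -24.9276 → s = 0.0724
θ=70°: R = R0 + s = 30 + 25.6115 = 55.6115
θ=222.8°: R = R0 + s = 30 + 20.7840 = 50.7840
θ=351.7°: R = R0 + s = 30 + 0.0724 = 30.0724

θ=70°: 55.6115
θ=222.8°: 50.7840
θ=351.7°: 30.0724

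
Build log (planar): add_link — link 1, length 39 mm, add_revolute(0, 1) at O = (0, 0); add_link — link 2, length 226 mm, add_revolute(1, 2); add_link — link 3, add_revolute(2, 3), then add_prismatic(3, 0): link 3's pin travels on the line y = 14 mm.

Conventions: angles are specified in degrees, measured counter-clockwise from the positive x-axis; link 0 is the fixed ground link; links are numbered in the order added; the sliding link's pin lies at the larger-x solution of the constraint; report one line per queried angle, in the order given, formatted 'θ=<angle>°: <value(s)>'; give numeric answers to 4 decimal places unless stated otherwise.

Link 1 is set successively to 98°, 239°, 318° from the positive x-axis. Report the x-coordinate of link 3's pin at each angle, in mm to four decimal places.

geometry: r = 39 mm, L = 226 mm, e = 14 mm
θ=98°: crank pin P = (r cos θ, r sin θ) = (-5.427751, 38.620455)
θ=98°: h = r sin θ − e = 38.620455 − 14 = 24.620455
θ=98°: x = r cos θ + √(L² − h²) = -5.427751 + 224.654920 = 219.227169
θ=239°: crank pin P = (r cos θ, r sin θ) = (-20.086485, -33.429525)
θ=239°: h = r sin θ − e = -33.429525 − 14 = -47.429525
θ=239°: x = r cos θ + √(L² − h²) = -20.086485 + 220.967057 = 200.880572
θ=318°: crank pin P = (r cos θ, r sin θ) = (28.982648, -26.096094)
θ=318°: h = r sin θ − e = -26.096094 − 14 = -40.096094
θ=318°: x = r cos θ + √(L² − h²) = 28.982648 + 222.414710 = 251.397358

θ=98°: 219.2272
θ=239°: 200.8806
θ=318°: 251.3974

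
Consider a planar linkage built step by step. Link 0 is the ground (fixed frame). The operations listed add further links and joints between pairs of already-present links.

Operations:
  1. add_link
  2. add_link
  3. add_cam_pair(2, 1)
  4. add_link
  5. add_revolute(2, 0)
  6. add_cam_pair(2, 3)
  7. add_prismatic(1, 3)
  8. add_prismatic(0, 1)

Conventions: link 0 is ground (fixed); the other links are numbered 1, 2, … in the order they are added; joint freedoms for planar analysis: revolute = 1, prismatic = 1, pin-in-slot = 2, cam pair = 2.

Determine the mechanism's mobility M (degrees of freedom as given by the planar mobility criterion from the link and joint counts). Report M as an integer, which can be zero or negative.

ground; <1,0,0>
#1 <2,0,0>
#2 <3,0,0>
C:2↔1 J2 <3,0,1>
#3 <4,0,1>
R:2↔0 J1 <4,1,1>
C:2↔3 J2 <4,1,2>
P:1↔3 J1 <4,2,2>
P:0↔1 J1 <4,3,2>
3×3 − 2×3 − 1×2 = 1

M = 1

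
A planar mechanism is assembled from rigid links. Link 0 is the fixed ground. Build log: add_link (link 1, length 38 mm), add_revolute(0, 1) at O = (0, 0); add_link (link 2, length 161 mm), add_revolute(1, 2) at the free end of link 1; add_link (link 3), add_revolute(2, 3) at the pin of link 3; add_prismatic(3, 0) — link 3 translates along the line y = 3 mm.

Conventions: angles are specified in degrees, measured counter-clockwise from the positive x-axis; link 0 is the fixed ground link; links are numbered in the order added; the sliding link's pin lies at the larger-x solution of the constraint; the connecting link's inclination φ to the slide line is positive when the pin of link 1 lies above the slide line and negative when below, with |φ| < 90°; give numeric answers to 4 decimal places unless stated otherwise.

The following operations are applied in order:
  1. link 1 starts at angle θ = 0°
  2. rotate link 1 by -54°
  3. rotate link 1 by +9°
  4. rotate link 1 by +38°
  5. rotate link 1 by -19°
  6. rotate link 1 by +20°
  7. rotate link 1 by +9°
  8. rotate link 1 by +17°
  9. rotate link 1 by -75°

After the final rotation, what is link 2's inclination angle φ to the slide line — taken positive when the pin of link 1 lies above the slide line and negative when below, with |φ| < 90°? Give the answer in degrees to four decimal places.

geometry: r = 38 mm, L = 161 mm, e = 3 mm; θ starts at 0°
rotate link 1 by -54°: θ ← 0° -54° = -54°
rotate link 1 by +9°: θ ← -54° +9° = -45°
rotate link 1 by +38°: θ ← -45° +38° = -7°
rotate link 1 by -19°: θ ← -7° -19° = -26°
rotate link 1 by +20°: θ ← -26° +20° = -6°
rotate link 1 by +9°: θ ← -6° +9° = 3°
rotate link 1 by +17°: θ ← 3° +17° = 20°
rotate link 1 by -75°: θ ← 20° -75° = -55°
h = r sin θ − e = -31.127778 − 3 = -34.127778
sin φ = h / L = -34.127778 / 161 = -0.21197377
φ = arcsin(-0.21197377) = -12.238046°

-12.2380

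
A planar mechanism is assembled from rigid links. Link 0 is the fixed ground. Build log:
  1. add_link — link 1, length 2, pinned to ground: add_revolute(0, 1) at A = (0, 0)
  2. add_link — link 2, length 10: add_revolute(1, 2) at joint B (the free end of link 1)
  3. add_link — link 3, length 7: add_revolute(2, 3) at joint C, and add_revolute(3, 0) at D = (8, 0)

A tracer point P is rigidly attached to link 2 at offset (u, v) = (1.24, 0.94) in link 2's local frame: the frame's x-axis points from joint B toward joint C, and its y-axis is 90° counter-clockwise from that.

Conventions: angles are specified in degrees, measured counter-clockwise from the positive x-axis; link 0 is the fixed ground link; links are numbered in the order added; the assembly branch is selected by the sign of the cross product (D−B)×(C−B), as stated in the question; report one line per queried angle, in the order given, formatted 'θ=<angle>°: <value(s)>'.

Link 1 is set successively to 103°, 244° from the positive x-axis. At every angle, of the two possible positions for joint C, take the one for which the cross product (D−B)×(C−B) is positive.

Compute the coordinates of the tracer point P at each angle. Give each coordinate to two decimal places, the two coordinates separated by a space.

A=(0,0), D=(8.00,0)
θ=103°: B = A + 2.00·(cos103°, sin103°) = (-0.4499, 1.9487)
θ=103°: |BD| = 8.6717
θ=103°: circle(B,10.00) ∩ circle(D,7.00): a=7.2765, h=6.8595
θ=103°:   candidates: C₊=(8.1819,6.9976) cross=59.484; C₋=(5.0989,-6.3705) cross=-59.484
θ=103°:   branch + wants cross > 0 → take C=(8.1819,6.9976) (cross=59.484)
θ=103°: ex = (C−B)/|BC| = (0.8632,0.5049); ey = (-0.5049,0.8632)
θ=103°: P = B + 1.24·ex + 0.94·ey = (0.1458,3.3862)
θ=244°: B = A + 2.00·(cos244°, sin244°) = (-0.8767, -1.7976)
θ=244°: |BD| = 9.0569
θ=244°: circle(B,10.00) ∩ circle(D,7.00): a=7.3440, h=6.7872
θ=244°:   candidates: C₊=(4.9740,6.3122) cross=61.471; C₋=(7.6682,-6.9921) cross=-61.471
θ=244°:   branch + wants cross > 0 → take C=(4.9740,6.3122) (cross=61.471)
θ=244°: ex = (C−B)/|BC| = (0.5851,0.8110); ey = (-0.8110,0.5851)
θ=244°: P = B + 1.24·ex + 0.94·ey = (-0.9136,-0.2420)

θ=103°: 0.15 3.39
θ=244°: -0.91 -0.24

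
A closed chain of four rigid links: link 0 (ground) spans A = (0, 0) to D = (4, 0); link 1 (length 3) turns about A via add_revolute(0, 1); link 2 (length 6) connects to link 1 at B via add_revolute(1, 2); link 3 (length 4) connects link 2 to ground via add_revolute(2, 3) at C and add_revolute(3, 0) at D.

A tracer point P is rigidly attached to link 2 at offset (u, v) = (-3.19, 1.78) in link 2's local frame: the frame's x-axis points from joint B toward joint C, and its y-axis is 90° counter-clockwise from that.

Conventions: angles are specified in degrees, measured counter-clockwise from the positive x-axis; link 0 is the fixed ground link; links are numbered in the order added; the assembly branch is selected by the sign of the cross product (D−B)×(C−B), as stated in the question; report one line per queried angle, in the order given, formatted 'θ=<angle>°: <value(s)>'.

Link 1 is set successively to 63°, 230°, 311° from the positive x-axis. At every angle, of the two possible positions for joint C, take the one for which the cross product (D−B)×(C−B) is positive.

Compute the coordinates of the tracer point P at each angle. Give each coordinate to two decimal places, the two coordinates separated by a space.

A=(0,0), D=(4.00,0)
θ=63°: B = A + 3.00·(cos63°, sin63°) = (1.3620, 2.6730)
θ=63°: |BD| = 3.7556
θ=63°: circle(B,6.00) ∩ circle(D,4.00): a=4.5405, h=3.9222
θ=63°:   candidates: C₊=(7.3430,2.1964) cross=14.730; C₋=(1.7597,-3.3138) cross=-14.730
θ=63°:   branch + wants cross > 0 → take C=(7.3430,2.1964) (cross=14.730)
θ=63°: ex = (C−B)/|BC| = (0.9968,-0.0794); ey = (0.0794,0.9968)
θ=63°: P = B + -3.19·ex + 1.78·ey = (-1.6766,4.7008)
θ=230°: B = A + 3.00·(cos230°, sin230°) = (-1.9284, -2.2981)
θ=230°: |BD| = 6.3582
θ=230°: circle(B,6.00) ∩ circle(D,4.00): a=4.7519, h=3.6633
θ=230°:   candidates: C₊=(1.1782,2.8350) cross=23.292; C₋=(3.8263,-3.9962) cross=-23.292
θ=230°:   branch + wants cross > 0 → take C=(1.1782,2.8350) (cross=23.292)
θ=230°: ex = (C−B)/|BC| = (0.5178,0.8555); ey = (-0.8555,0.5178)
θ=230°: P = B + -3.19·ex + 1.78·ey = (-5.1029,-4.1057)
θ=311°: B = A + 3.00·(cos311°, sin311°) = (1.9682, -2.2641)
θ=311°: |BD| = 3.0421
θ=311°: circle(B,6.00) ∩ circle(D,4.00): a=4.8082, h=3.5890
θ=311°:   candidates: C₊=(2.5084,3.7115) cross=10.918; C₋=(7.8507,-1.0826) cross=-10.918
θ=311°:   branch + wants cross > 0 → take C=(2.5084,3.7115) (cross=10.918)
θ=311°: ex = (C−B)/|BC| = (0.0900,0.9959); ey = (-0.9959,0.0900)
θ=311°: P = B + -3.19·ex + 1.78·ey = (-0.0918,-5.2809)

θ=63°: -1.68 4.70
θ=230°: -5.10 -4.11
θ=311°: -0.09 -5.28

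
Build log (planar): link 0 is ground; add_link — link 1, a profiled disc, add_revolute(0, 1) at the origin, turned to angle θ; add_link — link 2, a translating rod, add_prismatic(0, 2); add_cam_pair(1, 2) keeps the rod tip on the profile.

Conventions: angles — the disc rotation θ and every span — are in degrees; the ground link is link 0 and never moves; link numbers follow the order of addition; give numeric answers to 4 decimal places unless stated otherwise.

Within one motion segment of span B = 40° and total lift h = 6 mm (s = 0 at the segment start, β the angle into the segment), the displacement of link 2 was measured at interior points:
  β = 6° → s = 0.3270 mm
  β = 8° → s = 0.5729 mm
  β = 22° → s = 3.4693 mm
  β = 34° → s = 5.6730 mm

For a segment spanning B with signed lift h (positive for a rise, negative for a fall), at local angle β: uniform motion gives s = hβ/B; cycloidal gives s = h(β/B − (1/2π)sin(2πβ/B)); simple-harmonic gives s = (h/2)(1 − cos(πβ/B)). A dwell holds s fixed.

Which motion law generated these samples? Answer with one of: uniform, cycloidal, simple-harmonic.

candidates at β/B = r: uniform s = h·r (linear in β); cycloidal s = h·(r − sin(2πr)/(2π)); simple-harmonic s = (h/2)(1 − cos(πr))
β=6°: printed 0.3270 | uniform 0.9000, cycloidal 0.1274, simple-harmonic 0.3270
β=8°: printed 0.5729 | uniform 1.2000, cycloidal 0.2918, simple-harmonic 0.5729
β=22°: printed 3.4693 | uniform 3.3000, cycloidal 3.5951, simple-harmonic 3.4693
β=34°: printed 5.6730 | uniform 5.1000, cycloidal 5.8726, simple-harmonic 5.6730
only one law matches every sample → simple-harmonic

simple-harmonic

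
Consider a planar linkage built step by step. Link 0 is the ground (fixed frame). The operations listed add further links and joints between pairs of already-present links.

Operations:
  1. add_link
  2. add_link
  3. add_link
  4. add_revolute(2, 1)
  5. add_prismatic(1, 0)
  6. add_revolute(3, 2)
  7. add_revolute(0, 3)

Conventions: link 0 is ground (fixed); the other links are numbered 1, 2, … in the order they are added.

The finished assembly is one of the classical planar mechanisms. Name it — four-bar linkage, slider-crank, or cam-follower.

links: 4 (incl. ground); joints: 3 revolute, 1 prismatic, 0 higher (cam) pair, forming one closed loop
4 links, 3 revolutes + 1 prismatic in one loop → slider-crank

slider-crank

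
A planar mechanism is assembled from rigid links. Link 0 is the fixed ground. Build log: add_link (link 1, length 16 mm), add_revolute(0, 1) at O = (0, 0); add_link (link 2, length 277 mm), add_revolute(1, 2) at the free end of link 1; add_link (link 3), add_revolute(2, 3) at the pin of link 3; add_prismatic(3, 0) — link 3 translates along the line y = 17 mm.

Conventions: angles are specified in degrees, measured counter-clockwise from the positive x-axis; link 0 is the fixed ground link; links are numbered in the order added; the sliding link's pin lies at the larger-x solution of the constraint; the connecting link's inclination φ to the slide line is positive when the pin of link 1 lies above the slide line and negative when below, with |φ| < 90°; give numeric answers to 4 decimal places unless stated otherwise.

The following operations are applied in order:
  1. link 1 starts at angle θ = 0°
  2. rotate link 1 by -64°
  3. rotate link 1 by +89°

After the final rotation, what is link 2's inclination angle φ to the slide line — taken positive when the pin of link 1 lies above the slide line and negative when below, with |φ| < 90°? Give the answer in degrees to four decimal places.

geometry: r = 16 mm, L = 277 mm, e = 17 mm; θ starts at 0°
rotate link 1 by -64°: θ ← 0° -64° = -64°
rotate link 1 by +89°: θ ← -64° +89° = 25°
h = r sin θ − e = 6.761892 − 17 = -10.238108
sin φ = h / L = -10.238108 / 277 = -0.03696068
φ = arcsin(-0.03696068) = -2.118173°

-2.1182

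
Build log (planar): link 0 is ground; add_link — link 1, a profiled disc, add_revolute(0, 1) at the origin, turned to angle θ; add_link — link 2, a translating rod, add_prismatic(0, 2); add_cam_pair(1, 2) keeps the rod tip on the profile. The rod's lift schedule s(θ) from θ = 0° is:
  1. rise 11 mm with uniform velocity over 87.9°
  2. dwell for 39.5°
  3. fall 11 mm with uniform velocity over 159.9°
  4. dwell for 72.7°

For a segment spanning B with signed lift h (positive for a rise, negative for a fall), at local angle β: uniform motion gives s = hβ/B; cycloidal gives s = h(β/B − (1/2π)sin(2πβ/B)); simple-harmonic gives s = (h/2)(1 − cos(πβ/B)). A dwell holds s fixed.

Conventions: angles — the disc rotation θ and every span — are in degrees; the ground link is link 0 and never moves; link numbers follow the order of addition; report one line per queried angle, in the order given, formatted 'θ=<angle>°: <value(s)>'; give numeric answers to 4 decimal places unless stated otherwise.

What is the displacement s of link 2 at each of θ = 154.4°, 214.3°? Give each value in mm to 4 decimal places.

seg 1 [0°–87.9°] uniform, h=11: full span → s += 11 → s = 11.0000
seg 2 [87.9°–127.4°] dwell: s stays 11.0000
seg 3 [127.4°–287.3°] uniform, h=-11: θ=154.4° here. β=27, B=159.9. -11·27/159.9 = -1.8574 → s = 9.1426
seg 3 [127.4°–287.3°] uniform, h=-11: θ=214.3° here. β=86.9, B=159.9. -11·86.9/159.9 = -5.9781 → s = 5.0219

θ=154.4°: 9.1426
θ=214.3°: 5.0219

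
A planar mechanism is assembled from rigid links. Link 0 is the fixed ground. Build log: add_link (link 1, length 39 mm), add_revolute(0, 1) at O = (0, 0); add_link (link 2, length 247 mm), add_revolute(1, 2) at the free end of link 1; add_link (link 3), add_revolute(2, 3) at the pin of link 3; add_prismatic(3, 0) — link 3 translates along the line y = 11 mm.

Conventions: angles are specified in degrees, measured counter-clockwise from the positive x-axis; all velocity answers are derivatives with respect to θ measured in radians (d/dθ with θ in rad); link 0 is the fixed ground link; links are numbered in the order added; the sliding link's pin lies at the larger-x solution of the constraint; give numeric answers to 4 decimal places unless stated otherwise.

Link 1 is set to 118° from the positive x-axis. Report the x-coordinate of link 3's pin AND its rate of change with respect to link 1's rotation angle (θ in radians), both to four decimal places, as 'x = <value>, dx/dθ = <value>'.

geometry: r = 39 mm, L = 247 mm, e = 11 mm
crank pin P = (r cos θ, r sin θ) = (-18.309391, 34.434956)
h = r sin θ − e = 34.434956 − 11 = 23.434956
x = r cos θ + √(L² − h²) = -18.309391 + 245.885752 = 227.576361
dx/dθ = −r sin θ − h·r cos θ/√(L² − h²) (θ in radians; h = 23.434956) = -32.689919

x = 227.5764, dx/dθ = -32.6899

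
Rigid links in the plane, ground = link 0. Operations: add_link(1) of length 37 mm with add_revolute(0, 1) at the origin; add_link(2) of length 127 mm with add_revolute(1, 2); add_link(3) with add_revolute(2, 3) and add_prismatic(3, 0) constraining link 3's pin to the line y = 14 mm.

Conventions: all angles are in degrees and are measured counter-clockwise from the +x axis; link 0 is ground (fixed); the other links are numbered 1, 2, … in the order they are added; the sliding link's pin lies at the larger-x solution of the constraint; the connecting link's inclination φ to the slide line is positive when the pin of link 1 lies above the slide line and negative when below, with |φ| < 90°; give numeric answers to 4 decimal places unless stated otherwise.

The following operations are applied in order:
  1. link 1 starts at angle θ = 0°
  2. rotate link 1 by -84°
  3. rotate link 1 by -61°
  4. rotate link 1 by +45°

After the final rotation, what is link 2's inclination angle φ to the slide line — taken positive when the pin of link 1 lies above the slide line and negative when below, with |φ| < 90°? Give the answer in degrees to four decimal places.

geometry: r = 37 mm, L = 127 mm, e = 14 mm; θ starts at 0°
rotate link 1 by -84°: θ ← 0° -84° = -84°
rotate link 1 by -61°: θ ← -84° -61° = -145°
rotate link 1 by +45°: θ ← -145° +45° = -100°
h = r sin θ − e = -36.437887 − 14 = -50.437887
sin φ = h / L = -50.437887 / 127 = -0.39714872
φ = arcsin(-0.39714872) = -23.400051°

-23.4001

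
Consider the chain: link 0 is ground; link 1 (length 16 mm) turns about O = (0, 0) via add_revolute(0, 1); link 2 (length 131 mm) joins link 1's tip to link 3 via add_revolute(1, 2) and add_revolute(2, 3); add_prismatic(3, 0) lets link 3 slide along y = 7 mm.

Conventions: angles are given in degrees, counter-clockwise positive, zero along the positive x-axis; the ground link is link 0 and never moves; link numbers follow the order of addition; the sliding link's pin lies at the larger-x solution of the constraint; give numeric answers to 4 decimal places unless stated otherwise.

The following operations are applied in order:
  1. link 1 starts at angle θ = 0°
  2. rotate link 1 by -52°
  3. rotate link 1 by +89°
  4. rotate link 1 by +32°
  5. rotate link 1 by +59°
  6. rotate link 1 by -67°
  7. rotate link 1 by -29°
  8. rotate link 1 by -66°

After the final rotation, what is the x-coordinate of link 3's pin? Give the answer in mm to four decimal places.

geometry: r = 16 mm, L = 131 mm, e = 7 mm; θ starts at 0°
rotate link 1 by -52°: θ ← 0° -52° = -52°
rotate link 1 by +89°: θ ← -52° +89° = 37°
rotate link 1 by +32°: θ ← 37° +32° = 69°
rotate link 1 by +59°: θ ← 69° +59° = 128°
rotate link 1 by -67°: θ ← 128° -67° = 61°
rotate link 1 by -29°: θ ← 61° -29° = 32°
rotate link 1 by -66°: θ ← 32° -66° = -34°
crank pin P = (r cos θ, r sin θ) = (13.264601, -8.947086)
h = r sin θ − e = -8.947086 − 7 = -15.947086
x = r cos θ + √(L² − h²) = 13.264601 + 130.025730 = 143.290331

143.2903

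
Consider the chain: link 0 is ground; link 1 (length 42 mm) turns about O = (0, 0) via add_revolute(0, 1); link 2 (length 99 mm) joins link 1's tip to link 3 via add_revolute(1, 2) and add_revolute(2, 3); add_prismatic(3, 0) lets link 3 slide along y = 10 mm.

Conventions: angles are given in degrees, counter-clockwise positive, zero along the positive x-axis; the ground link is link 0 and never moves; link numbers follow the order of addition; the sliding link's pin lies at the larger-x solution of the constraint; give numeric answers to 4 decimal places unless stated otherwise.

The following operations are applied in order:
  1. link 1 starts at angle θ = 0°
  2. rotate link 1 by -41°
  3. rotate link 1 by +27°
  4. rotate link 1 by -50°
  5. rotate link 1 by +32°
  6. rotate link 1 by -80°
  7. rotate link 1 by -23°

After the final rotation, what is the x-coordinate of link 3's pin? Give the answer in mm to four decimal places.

geometry: r = 42 mm, L = 99 mm, e = 10 mm; θ starts at 0°
rotate link 1 by -41°: θ ← 0° -41° = -41°
rotate link 1 by +27°: θ ← -41° +27° = -14°
rotate link 1 by -50°: θ ← -14° -50° = -64°
rotate link 1 by +32°: θ ← -64° +32° = -32°
rotate link 1 by -80°: θ ← -32° -80° = -112°
rotate link 1 by -23°: θ ← -112° -23° = -135°
crank pin P = (r cos θ, r sin θ) = (-29.698485, -29.698485)
h = r sin θ − e = -29.698485 − 10 = -39.698485
x = r cos θ + √(L² − h²) = -29.698485 + 90.691953 = 60.993468

60.9935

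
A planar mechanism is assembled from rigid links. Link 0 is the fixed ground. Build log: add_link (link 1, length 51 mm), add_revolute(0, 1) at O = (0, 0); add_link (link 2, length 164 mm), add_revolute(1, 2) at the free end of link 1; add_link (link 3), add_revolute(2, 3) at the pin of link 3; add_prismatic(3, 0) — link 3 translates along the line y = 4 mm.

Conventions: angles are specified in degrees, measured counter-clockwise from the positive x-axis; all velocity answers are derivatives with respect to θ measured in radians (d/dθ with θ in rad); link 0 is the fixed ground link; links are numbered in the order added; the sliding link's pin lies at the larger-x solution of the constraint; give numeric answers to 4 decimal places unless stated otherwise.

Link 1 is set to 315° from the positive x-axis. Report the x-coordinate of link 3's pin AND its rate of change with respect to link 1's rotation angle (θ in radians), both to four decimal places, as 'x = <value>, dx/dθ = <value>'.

geometry: r = 51 mm, L = 164 mm, e = 4 mm
crank pin P = (r cos θ, r sin θ) = (36.062446, -36.062446)
h = r sin θ − e = -36.062446 − 4 = -40.062446
x = r cos θ + √(L² − h²) = 36.062446 + 159.031445 = 195.093891
dx/dθ = −r sin θ − h·r cos θ/√(L² − h²) (θ in radians; h = -40.062446) = 45.147126

x = 195.0939, dx/dθ = 45.1471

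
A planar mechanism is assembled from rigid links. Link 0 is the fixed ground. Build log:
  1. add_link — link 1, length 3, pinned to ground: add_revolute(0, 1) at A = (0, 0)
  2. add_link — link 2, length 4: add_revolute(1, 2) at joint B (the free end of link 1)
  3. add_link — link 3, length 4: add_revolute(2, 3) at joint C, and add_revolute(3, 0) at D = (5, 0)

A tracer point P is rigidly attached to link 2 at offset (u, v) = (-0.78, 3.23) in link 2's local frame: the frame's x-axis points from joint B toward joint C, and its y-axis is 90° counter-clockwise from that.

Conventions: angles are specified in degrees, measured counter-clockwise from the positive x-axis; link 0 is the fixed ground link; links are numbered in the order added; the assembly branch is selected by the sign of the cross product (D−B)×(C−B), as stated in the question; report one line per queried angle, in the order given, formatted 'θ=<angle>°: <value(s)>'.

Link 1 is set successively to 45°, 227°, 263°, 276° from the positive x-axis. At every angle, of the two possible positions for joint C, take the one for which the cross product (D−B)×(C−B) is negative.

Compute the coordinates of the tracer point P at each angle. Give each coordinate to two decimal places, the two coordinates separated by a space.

A=(0,0), D=(5.00,0)
θ=45°: B = A + 3.00·(cos45°, sin45°) = (2.1213, 2.1213)
θ=45°: |BD| = 3.5759
θ=45°: circle(B,4.00) ∩ circle(D,4.00): a=1.7879, h=3.5782
θ=45°:   candidates: C₊=(5.6833,3.9412) cross=12.795; C₋=(1.4380,-1.8199) cross=-12.795
θ=45°:   branch - wants cross < 0 → take C=(1.4380,-1.8199) (cross=-12.795)
θ=45°: ex = (C−B)/|BC| = (-0.1708,-0.9853); ey = (0.9853,-0.1708)
θ=45°: P = B + -0.78·ex + 3.23·ey = (5.4371,2.3380)
θ=227°: B = A + 3.00·(cos227°, sin227°) = (-2.0460, -2.1941)
θ=227°: |BD| = 7.3797
θ=227°: circle(B,4.00) ∩ circle(D,4.00): a=3.6898, h=1.5443
θ=227°:   candidates: C₊=(1.0179,0.3775) cross=11.397; C₋=(1.9362,-2.5715) cross=-11.397
θ=227°:   branch - wants cross < 0 → take C=(1.9362,-2.5715) (cross=-11.397)
θ=227°: ex = (C−B)/|BC| = (0.9955,-0.0944); ey = (0.0944,0.9955)
θ=227°: P = B + -0.78·ex + 3.23·ey = (-2.5177,1.0951)
θ=263°: B = A + 3.00·(cos263°, sin263°) = (-0.3656, -2.9776)
θ=263°: |BD| = 6.1365
θ=263°: circle(B,4.00) ∩ circle(D,4.00): a=3.0682, h=2.5663
θ=263°:   candidates: C₊=(1.0719,0.7551) cross=15.748; C₋=(3.5625,-3.7328) cross=-15.748
θ=263°:   branch - wants cross < 0 → take C=(3.5625,-3.7328) (cross=-15.748)
θ=263°: ex = (C−B)/|BC| = (0.9820,-0.1888); ey = (0.1888,0.9820)
θ=263°: P = B + -0.78·ex + 3.23·ey = (-0.5218,0.3415)
θ=276°: B = A + 3.00·(cos276°, sin276°) = (0.3136, -2.9836)
θ=276°: |BD| = 5.5556
θ=276°: circle(B,4.00) ∩ circle(D,4.00): a=2.7778, h=2.8782
θ=276°:   candidates: C₊=(1.1111,0.9361) cross=15.990; C₋=(4.2025,-3.9197) cross=-15.990
θ=276°:   branch - wants cross < 0 → take C=(4.2025,-3.9197) (cross=-15.990)
θ=276°: ex = (C−B)/|BC| = (0.9722,-0.2340); ey = (0.2340,0.9722)
θ=276°: P = B + -0.78·ex + 3.23·ey = (0.3112,0.3393)

θ=45°: 5.44 2.34
θ=227°: -2.52 1.10
θ=263°: -0.52 0.34
θ=276°: 0.31 0.34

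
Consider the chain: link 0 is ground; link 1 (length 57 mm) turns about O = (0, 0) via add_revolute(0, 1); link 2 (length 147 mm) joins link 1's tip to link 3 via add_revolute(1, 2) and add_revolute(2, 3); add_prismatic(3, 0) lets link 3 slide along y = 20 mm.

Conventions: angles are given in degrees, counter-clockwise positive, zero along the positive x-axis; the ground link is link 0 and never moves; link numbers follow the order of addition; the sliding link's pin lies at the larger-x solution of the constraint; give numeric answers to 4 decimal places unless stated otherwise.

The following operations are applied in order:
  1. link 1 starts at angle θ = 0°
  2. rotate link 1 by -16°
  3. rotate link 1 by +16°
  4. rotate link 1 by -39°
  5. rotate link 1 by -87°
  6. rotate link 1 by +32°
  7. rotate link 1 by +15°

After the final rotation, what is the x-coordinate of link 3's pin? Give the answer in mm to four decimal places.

geometry: r = 57 mm, L = 147 mm, e = 20 mm; θ starts at 0°
rotate link 1 by -16°: θ ← 0° -16° = -16°
rotate link 1 by +16°: θ ← -16° +16° = 0°
rotate link 1 by -39°: θ ← 0° -39° = -39°
rotate link 1 by -87°: θ ← -39° -87° = -126°
rotate link 1 by +32°: θ ← -126° +32° = -94°
rotate link 1 by +15°: θ ← -94° +15° = -79°
crank pin P = (r cos θ, r sin θ) = (10.876113, -55.952749)
h = r sin θ − e = -55.952749 − 20 = -75.952749
x = r cos θ + √(L² − h²) = 10.876113 + 125.857776 = 136.733889

136.7339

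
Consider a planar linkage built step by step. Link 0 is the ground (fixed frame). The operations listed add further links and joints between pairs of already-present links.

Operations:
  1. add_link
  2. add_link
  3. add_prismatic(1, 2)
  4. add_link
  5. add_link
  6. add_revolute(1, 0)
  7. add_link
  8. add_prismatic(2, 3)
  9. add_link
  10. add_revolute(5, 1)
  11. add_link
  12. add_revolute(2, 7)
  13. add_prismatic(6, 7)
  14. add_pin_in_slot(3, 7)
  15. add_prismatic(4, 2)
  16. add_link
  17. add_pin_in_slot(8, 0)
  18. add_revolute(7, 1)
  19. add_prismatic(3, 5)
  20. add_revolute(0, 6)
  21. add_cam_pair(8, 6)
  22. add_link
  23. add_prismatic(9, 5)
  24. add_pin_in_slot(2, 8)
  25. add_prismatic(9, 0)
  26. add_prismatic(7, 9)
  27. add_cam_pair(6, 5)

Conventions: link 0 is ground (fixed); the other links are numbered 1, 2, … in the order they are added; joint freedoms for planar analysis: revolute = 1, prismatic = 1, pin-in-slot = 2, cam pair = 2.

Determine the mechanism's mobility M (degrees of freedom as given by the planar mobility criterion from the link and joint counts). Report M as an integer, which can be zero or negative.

ground; <1,0,0>
#1 <2,0,0>
#2 <3,0,0>
P:1↔2 J1 <3,1,0>
#3 <4,1,0>
#4 <5,1,0>
R:1↔0 J1 <5,2,0>
#5 <6,2,0>
P:2↔3 J1 <6,3,0>
#6 <7,3,0>
R:5↔1 J1 <7,4,0>
#7 <8,4,0>
R:2↔7 J1 <8,5,0>
P:6↔7 J1 <8,6,0>
PS:3↔7 J2 <8,6,1>
P:4↔2 J1 <8,7,1>
#8 <9,7,1>
PS:8↔0 J2 <9,7,2>
R:7↔1 J1 <9,8,2>
P:3↔5 J1 <9,9,2>
R:0↔6 J1 <9,10,2>
C:8↔6 J2 <9,10,3>
#9 <10,10,3>
P:9↔5 J1 <10,11,3>
PS:2↔8 J2 <10,11,4>
P:9↔0 J1 <10,12,4>
P:7↔9 J1 <10,13,4>
C:6↔5 J2 <10,13,5>
3×9 − 2×13 − 1×5 = -4

M = -4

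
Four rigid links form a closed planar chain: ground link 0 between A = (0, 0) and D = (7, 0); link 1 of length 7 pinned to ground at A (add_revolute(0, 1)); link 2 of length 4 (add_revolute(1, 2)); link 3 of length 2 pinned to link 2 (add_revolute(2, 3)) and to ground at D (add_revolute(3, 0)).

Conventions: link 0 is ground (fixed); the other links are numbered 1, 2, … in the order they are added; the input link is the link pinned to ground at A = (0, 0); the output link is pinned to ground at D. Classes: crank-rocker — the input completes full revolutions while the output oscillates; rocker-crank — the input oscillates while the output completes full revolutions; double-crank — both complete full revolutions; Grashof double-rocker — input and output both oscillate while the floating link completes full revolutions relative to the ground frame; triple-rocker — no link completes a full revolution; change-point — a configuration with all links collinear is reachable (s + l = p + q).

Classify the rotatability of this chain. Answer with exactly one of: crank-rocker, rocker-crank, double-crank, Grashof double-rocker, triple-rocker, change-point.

lengths: ground=7, input=7, coupler=4, output=2
sorted: s=2 (shortest), l=7 (longest), p+q=11
s + l = 9 vs p + q = 11
s + l < p + q (Grashof) with shortest = output link → rocker-crank

rocker-crank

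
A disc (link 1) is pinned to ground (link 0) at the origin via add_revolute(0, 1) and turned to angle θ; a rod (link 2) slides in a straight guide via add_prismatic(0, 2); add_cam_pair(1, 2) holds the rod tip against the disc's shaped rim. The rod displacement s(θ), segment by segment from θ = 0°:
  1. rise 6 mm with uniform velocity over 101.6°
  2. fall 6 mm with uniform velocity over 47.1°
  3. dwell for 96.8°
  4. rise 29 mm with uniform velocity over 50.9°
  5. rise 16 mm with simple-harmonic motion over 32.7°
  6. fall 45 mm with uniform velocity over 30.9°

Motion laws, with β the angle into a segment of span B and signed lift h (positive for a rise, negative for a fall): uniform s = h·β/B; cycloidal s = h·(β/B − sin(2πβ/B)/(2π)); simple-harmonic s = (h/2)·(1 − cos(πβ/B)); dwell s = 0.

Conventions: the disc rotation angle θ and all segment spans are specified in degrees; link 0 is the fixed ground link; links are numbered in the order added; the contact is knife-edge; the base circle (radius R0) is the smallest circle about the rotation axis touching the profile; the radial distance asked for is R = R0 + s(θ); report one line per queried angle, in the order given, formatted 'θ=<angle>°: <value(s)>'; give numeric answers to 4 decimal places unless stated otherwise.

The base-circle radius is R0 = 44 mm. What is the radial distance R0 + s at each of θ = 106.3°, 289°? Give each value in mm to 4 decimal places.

segment 1 (0° to 101.6°, uniform, h = 6) is passed completely: s = 0.0000 + (6) = 6.0000
θ = 106.3° falls in segment 2 (101.6° to 148.7°, uniform, h = -6): β = 106.3 − 101.6 = 4.7°, B = 47.1°; Δs = -6·4.7/47.1 = -0.5987; s = 6.0000 − 0.5987 = 5.4013
segment 2 (101.6° to 148.7°, uniform, h = -6) is passed completely: s = 6.0000 + (-6) = 0.0000
segment 3 (148.7° to 245.5°, dwell): s unchanged at 0.0000
θ = 289° falls in segment 4 (245.5° to 296.4°, uniform, h = 29): β = 289 − 245.5 = 43.5°, B = 50.9°; Δs = 29·43.5/50.9 = 24.7839; s = 0.0000 + 24.7839 = 24.7839
θ=106.3°: R = R0 + s = 44 + 5.4013 = 49.4013
θ=289°: R = R0 + s = 44 + 24.7839 = 68.7839

θ=106.3°: 49.4013
θ=289°: 68.7839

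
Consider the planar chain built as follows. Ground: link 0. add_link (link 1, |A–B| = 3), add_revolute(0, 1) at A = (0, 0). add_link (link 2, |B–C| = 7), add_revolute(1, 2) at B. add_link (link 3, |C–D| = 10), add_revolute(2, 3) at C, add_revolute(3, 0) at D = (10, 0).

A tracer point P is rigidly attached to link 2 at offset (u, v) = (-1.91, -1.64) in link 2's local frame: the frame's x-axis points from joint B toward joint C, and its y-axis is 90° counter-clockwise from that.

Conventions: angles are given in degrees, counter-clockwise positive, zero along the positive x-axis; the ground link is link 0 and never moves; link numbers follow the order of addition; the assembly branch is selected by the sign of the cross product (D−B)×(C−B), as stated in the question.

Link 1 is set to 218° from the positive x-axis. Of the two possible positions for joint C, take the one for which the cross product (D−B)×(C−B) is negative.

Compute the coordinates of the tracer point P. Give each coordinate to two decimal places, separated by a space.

A=(0,0), D=(10.00,0)
B = A + 3.00·(cos218°, sin218°) = (-2.3640, -1.8470)
|BD| = 12.5012
circle(B,7.00) ∩ circle(D,10.00): a=4.2108, h=5.5919
  candidates: C₊=(0.9744,4.3056) cross=69.905; C₋=(2.6267,-6.7554) cross=-69.905
  branch - wants cross < 0 → take C=(2.6267,-6.7554) (cross=-69.905)
ex = (C−B)/|BC| = (0.7130,-0.7012); ey = (0.7012,0.7130)
P = B + -1.91·ex + -1.64·ey = (-4.8758,-1.6770)

-4.88 -1.68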